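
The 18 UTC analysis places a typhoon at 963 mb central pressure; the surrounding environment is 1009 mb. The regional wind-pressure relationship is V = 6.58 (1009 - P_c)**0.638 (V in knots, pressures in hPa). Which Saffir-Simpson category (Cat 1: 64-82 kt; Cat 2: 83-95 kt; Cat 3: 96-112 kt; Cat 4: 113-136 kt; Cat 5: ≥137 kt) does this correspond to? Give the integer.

ΔP = 1009 − 963 = 46 mb.
V ≈ 6.58 × 46^0.638 = 6.58 × 11.50 ≈ 76 kt.
76 kt falls in the Category 1 band.

1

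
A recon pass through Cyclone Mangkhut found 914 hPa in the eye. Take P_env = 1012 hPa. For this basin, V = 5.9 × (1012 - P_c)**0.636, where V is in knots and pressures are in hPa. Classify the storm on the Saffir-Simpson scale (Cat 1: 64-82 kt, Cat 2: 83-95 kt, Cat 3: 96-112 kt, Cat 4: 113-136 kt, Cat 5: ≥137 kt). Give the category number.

3

ΔP = 1012 − 914 = 98 hPa.
V ≈ 5.9 × 98^0.636 = 5.9 × 18.47 ≈ 109 kt.
109 kt falls in the Category 3 band.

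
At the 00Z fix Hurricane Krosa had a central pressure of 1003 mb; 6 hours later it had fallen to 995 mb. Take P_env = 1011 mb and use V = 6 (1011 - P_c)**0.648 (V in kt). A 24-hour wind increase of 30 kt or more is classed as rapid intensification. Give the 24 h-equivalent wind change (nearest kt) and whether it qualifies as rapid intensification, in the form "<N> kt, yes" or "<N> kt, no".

V₁: ΔP = 8, V ≈ 6 × 8^0.648 ≈ 23.09 kt.
V₂: ΔP = 16, V ≈ 6 × 16^0.648 ≈ 36.18 kt.
ΔV over 6 h = 13.09 kt → 24 h equivalent = 13.09 × 24/6 ≈ 52.36 kt.
52 kt ≥ 30 kt ⇒ rapid intensification.

52 kt, yes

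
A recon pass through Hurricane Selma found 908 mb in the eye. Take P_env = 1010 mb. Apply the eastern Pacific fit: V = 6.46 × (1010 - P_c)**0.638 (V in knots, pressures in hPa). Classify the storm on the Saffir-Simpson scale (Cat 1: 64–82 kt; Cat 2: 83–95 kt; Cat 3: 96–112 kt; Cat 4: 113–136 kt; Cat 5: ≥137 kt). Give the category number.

4

ΔP = 1010 − 908 = 102 mb.
V ≈ 6.46 × 102^0.638 = 6.46 × 19.12 ≈ 124 kt.
124 kt falls in the Category 4 band.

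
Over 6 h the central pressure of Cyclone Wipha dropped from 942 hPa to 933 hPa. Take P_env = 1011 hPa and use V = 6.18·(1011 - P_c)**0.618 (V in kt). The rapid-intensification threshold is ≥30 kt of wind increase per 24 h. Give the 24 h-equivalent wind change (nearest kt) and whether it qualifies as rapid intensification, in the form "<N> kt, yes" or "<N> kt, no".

V₁: ΔP = 69, V ≈ 6.18 × 69^0.618 ≈ 84.61 kt.
V₂: ΔP = 78, V ≈ 6.18 × 78^0.618 ≈ 91.26 kt.
ΔV over 6 h = 6.65 kt → 24 h equivalent = 6.65 × 24/6 ≈ 26.60 kt.
27 kt < 30 kt ⇒ not rapid intensification.

27 kt, no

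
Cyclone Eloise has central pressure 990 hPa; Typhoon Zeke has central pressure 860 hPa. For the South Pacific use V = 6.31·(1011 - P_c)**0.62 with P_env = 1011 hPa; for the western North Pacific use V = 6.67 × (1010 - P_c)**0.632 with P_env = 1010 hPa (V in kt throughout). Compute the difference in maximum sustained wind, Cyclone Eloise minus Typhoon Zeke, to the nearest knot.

-117 kt

Cyclone Eloise: ΔP = 21; V ≈ 6.31 × 21^0.62 ≈ 41.67 kt.
Typhoon Zeke: ΔP = 150; V ≈ 6.67 × 150^0.632 ≈ 158.28 kt.
Difference ≈ 41.67 − 158.28 = -116.61 → -117 kt.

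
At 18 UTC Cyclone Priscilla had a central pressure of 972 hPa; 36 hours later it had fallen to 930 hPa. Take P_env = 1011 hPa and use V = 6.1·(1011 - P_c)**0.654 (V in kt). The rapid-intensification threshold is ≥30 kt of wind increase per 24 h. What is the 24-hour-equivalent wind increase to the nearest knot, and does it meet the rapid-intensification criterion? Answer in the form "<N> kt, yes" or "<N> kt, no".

V₁: ΔP = 39, V ≈ 6.1 × 39^0.654 ≈ 66.97 kt.
V₂: ΔP = 81, V ≈ 6.1 × 81^0.654 ≈ 108.01 kt.
ΔV over 36 h = 41.04 kt → 24 h equivalent = 41.04 × 24/36 ≈ 27.36 kt.
27 kt < 30 kt ⇒ not rapid intensification.

27 kt, no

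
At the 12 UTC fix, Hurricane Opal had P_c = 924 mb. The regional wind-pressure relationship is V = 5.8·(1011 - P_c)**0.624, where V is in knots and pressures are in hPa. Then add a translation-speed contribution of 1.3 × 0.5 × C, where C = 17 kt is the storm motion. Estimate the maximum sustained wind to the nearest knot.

ΔP = 1011 − 924 = 87 mb.
87^0.624 ≈ 16.228.
V ≈ 5.8 × 16.228 ≈ 94.1 kt.
Translation term: 1.3 × 0.5 × 17 = 11.05 kt.
Corrected V ≈ 105.15 kt → 105 kt.

105 kt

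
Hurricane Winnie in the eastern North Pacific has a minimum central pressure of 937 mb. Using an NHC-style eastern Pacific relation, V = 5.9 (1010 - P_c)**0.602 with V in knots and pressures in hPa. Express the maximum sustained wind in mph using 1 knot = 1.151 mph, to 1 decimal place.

89.9 mph

ΔP = 1010 − 937 = 73 mb.
V ≈ 5.9 × 73^0.602 = 5.9 × 13.235 ≈ 78.086 kt.
78.086 × 1.151 ≈ 89.88 mph → 89.9 mph.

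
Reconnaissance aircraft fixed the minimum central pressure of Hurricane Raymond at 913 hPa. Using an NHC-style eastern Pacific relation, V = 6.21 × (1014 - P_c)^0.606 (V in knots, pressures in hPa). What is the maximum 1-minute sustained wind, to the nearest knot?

ΔP = 1014 − 913 = 101 hPa.
101^0.606 ≈ 16.392.
V ≈ 6.21 × 16.392 ≈ 101.8 kt.

102 kt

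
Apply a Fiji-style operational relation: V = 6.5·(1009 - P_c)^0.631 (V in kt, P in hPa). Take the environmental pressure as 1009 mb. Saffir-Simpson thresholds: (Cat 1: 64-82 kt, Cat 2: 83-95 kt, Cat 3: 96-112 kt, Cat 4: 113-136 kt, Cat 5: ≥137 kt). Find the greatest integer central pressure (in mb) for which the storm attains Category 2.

Category 2 begins at V = 83 kt.
Required ΔP = (83/6.5)^(1/0.631) = 12.769^1.585 ≈ 56.63 mb.
P_c ≤ 1009 − 56.63 = 952.37, so the highest integer P_c is 952 mb.

952 mb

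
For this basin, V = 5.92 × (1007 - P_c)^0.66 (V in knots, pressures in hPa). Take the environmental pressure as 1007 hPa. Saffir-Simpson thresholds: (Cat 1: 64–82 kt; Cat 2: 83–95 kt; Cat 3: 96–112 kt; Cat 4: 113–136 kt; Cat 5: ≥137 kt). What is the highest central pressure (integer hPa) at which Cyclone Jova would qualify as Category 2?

Category 2 begins at V = 83 kt.
Required ΔP = (83/5.92)^(1/0.66) = 14.020^1.515 ≈ 54.64 hPa.
P_c ≤ 1007 − 54.64 = 952.36, so the highest integer P_c is 952 hPa.

952 hPa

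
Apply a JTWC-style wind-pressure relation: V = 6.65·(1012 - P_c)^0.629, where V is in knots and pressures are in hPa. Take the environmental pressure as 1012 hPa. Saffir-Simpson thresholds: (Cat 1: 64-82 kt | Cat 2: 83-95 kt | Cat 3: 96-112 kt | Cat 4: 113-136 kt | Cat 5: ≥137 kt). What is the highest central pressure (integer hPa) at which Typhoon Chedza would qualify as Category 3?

942 hPa

Category 3 begins at V = 96 kt.
Required ΔP = (96/6.65)^(1/0.629) = 14.436^1.590 ≈ 69.71 hPa.
P_c ≤ 1012 − 69.71 = 942.29, so the highest integer P_c is 942 hPa.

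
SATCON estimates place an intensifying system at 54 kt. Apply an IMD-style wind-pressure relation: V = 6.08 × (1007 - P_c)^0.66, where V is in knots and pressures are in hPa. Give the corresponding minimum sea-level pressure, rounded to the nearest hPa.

ΔP = (V / 6.08)^(1/0.66) = (54/6.08)^1.515.
54/6.08 = 8.882; 8.882^1.515 ≈ 27.36 hPa.
P_c = 1007 − 27.36 = 979.64 ≈ 980 hPa.

980 hPa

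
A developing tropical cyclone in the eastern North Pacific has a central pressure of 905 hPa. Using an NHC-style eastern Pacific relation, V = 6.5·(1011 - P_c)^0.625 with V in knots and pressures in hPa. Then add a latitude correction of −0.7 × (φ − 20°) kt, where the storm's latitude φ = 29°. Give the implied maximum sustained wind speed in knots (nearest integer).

ΔP = 1011 − 905 = 106 hPa.
106^0.625 ≈ 18.442.
V ≈ 6.5 × 18.442 ≈ 119.9 kt.
Latitude correction: −0.7 × (29 − 20) = -6.3 kt.
Corrected V ≈ 113.6 kt → 114 kt.

114 kt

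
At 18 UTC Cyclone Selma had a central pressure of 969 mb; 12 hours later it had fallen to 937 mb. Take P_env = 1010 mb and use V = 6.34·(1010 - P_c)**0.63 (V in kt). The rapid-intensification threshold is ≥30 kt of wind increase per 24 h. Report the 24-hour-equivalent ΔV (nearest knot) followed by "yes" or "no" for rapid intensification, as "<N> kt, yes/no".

V₁: ΔP = 41, V ≈ 6.34 × 41^0.63 ≈ 65.79 kt.
V₂: ΔP = 73, V ≈ 6.34 × 73^0.63 ≈ 94.62 kt.
ΔV over 12 h = 28.83 kt → 24 h equivalent = 28.83 × 24/12 ≈ 57.66 kt.
58 kt ≥ 30 kt ⇒ rapid intensification.

58 kt, yes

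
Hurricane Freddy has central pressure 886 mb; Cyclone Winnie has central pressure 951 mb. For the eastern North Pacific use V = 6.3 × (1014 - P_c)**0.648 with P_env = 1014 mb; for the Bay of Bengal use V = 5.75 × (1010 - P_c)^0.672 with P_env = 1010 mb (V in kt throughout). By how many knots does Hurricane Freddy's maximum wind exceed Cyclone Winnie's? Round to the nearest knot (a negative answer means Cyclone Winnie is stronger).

57 kt

Hurricane Freddy: ΔP = 128; V ≈ 6.3 × 128^0.648 ≈ 146.15 kt.
Cyclone Winnie: ΔP = 59; V ≈ 5.75 × 59^0.672 ≈ 89.06 kt.
Difference ≈ 146.15 − 89.06 = 57.09 → 57 kt.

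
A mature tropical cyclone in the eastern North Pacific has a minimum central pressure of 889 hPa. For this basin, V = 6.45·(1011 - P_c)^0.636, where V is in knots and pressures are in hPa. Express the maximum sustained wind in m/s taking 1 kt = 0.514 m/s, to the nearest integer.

70 m/s

ΔP = 1011 − 889 = 122 hPa.
V ≈ 6.45 × 122^0.636 = 6.45 × 21.229 ≈ 136.926 kt.
136.926 × 0.514 ≈ 70.38 m/s → 70 m/s.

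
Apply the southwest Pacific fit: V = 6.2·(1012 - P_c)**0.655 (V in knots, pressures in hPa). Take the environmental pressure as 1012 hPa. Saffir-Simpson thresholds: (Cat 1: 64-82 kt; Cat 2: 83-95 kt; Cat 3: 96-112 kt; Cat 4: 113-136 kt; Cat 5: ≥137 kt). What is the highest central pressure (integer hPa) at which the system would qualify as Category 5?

899 hPa

Category 5 begins at V = 137 kt.
Required ΔP = (137/6.2)^(1/0.655) = 22.097^1.527 ≈ 112.83 hPa.
P_c ≤ 1012 − 112.83 = 899.17, so the highest integer P_c is 899 hPa.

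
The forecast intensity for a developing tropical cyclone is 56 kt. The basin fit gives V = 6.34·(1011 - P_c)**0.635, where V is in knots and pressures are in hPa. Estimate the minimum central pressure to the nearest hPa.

980 hPa

ΔP = (V / 6.34)^(1/0.635) = (56/6.34)^1.575.
56/6.34 = 8.833; 8.833^1.575 ≈ 30.90 hPa.
P_c = 1011 − 30.90 = 980.10 ≈ 980 hPa.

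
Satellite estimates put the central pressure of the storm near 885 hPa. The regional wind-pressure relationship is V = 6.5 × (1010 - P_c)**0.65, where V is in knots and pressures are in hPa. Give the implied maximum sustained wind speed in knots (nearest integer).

150 kt

ΔP = 1010 − 885 = 125 hPa.
125^0.65 ≈ 23.067.
V ≈ 6.5 × 23.067 ≈ 149.9 kt.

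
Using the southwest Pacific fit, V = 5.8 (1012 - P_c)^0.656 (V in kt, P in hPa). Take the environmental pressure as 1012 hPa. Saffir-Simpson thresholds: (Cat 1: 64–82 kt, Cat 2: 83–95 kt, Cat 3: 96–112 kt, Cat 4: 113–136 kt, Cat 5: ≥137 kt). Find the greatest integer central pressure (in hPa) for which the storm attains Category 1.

Category 1 begins at V = 64 kt.
Required ΔP = (64/5.8)^(1/0.656) = 11.034^1.524 ≈ 38.87 hPa.
P_c ≤ 1012 − 38.87 = 973.13, so the highest integer P_c is 973 hPa.

973 hPa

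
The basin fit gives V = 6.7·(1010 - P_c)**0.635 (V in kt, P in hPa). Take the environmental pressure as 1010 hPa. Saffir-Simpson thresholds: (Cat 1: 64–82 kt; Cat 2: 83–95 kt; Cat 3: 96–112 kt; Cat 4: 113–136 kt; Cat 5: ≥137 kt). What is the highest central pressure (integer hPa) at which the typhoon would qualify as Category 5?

894 hPa

Category 5 begins at V = 137 kt.
Required ΔP = (137/6.7)^(1/0.635) = 20.448^1.575 ≈ 115.88 hPa.
P_c ≤ 1010 − 115.88 = 894.12, so the highest integer P_c is 894 hPa.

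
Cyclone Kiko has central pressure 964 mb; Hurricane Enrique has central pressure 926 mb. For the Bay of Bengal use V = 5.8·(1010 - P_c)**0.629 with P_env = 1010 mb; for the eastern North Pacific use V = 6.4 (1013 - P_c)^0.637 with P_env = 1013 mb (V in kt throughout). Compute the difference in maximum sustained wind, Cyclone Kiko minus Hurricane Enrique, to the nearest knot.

Cyclone Kiko: ΔP = 46; V ≈ 5.8 × 46^0.629 ≈ 64.46 kt.
Hurricane Enrique: ΔP = 87; V ≈ 6.4 × 87^0.637 ≈ 110.07 kt.
Difference ≈ 64.46 − 110.07 = -45.61 → -46 kt.

-46 kt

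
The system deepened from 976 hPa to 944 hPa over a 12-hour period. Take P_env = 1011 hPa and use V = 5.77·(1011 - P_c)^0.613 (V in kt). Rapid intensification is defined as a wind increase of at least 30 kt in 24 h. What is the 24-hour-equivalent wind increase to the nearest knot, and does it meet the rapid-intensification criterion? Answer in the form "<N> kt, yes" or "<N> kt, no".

50 kt, yes

V₁: ΔP = 35, V ≈ 5.77 × 35^0.613 ≈ 51.01 kt.
V₂: ΔP = 67, V ≈ 5.77 × 67^0.613 ≈ 75.96 kt.
ΔV over 12 h = 24.95 kt → 24 h equivalent = 24.95 × 24/12 ≈ 49.90 kt.
50 kt ≥ 30 kt ⇒ rapid intensification.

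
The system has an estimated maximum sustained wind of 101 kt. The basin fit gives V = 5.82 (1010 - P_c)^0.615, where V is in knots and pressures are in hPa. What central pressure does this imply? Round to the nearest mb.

ΔP = (V / 5.82)^(1/0.615) = (101/5.82)^1.626.
101/5.82 = 17.354; 17.354^1.626 ≈ 103.58 mb.
P_c = 1010 − 103.58 = 906.42 ≈ 906 mb.

906 mb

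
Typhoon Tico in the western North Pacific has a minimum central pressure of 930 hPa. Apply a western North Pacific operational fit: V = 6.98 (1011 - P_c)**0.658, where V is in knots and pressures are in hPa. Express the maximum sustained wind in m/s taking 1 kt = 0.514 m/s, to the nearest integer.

ΔP = 1011 − 930 = 81 hPa.
V ≈ 6.98 × 81^0.658 = 6.98 × 18.021 ≈ 125.788 kt.
125.788 × 0.514 ≈ 64.65 m/s → 65 m/s.

65 m/s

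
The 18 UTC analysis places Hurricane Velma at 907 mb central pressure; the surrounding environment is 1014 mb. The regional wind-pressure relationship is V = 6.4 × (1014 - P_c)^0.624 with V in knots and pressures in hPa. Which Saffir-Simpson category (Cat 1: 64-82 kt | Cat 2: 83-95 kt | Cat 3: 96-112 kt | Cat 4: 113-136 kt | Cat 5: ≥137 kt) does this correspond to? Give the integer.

ΔP = 1014 − 907 = 107 mb.
V ≈ 6.4 × 107^0.624 = 6.4 × 18.46 ≈ 118 kt.
118 kt falls in the Category 4 band.

4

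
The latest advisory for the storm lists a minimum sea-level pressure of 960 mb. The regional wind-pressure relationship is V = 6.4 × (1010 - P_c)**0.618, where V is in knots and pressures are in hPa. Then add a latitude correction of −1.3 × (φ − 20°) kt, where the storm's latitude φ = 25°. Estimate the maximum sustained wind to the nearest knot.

ΔP = 1010 − 960 = 50 mb.
50^0.618 ≈ 11.219.
V ≈ 6.4 × 11.219 ≈ 71.8 kt.
Latitude correction: −1.3 × (25 − 20) = -6.5 kt.
Corrected V ≈ 65.3 kt → 65 kt.

65 kt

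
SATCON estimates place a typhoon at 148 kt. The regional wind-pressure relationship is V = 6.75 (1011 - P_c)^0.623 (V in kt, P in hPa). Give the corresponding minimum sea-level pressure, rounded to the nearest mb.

ΔP = (V / 6.75)^(1/0.623) = (148/6.75)^1.605.
148/6.75 = 21.926; 21.926^1.605 ≈ 142.04 mb.
P_c = 1011 − 142.04 = 868.96 ≈ 869 mb.

869 mb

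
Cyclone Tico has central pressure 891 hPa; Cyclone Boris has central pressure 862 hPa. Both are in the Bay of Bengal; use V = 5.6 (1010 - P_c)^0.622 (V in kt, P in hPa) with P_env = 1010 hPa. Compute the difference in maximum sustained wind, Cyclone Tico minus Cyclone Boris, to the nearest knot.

Cyclone Tico: ΔP = 119; V ≈ 5.6 × 119^0.622 ≈ 109.44 kt.
Cyclone Boris: ΔP = 148; V ≈ 5.6 × 148^0.622 ≈ 125.34 kt.
Difference ≈ 109.44 − 125.34 = -15.90 → -16 kt.

-16 kt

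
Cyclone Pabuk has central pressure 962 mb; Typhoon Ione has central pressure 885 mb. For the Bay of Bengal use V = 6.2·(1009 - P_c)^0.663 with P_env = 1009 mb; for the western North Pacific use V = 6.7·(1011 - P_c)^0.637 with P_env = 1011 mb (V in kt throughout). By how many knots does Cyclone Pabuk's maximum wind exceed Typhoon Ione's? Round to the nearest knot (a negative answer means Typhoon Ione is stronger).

Cyclone Pabuk: ΔP = 47; V ≈ 6.2 × 47^0.663 ≈ 79.61 kt.
Typhoon Ione: ΔP = 126; V ≈ 6.7 × 126^0.637 ≈ 145.89 kt.
Difference ≈ 79.61 − 145.89 = -66.28 → -66 kt.

-66 kt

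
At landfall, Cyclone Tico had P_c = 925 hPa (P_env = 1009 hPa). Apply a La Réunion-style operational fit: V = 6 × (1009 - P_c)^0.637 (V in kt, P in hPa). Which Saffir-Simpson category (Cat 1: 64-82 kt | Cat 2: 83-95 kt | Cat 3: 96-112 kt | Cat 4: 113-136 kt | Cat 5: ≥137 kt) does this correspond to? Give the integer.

3

ΔP = 1009 − 925 = 84 hPa.
V ≈ 6 × 84^0.637 = 6 × 16.82 ≈ 101 kt.
101 kt falls in the Category 3 band.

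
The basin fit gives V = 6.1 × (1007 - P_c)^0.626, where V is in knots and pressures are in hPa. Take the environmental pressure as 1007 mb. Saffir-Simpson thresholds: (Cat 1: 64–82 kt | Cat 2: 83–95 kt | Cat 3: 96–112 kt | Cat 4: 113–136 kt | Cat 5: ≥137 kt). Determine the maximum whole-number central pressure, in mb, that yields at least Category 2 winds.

Category 2 begins at V = 83 kt.
Required ΔP = (83/6.1)^(1/0.626) = 13.607^1.597 ≈ 64.73 mb.
P_c ≤ 1007 − 64.73 = 942.27, so the highest integer P_c is 942 mb.

942 mb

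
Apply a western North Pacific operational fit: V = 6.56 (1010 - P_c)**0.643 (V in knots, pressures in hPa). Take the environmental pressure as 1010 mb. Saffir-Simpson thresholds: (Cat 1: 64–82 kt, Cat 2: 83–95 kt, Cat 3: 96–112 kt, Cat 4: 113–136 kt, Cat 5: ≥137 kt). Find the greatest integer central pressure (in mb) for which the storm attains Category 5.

897 mb

Category 5 begins at V = 137 kt.
Required ΔP = (137/6.56)^(1/0.643) = 20.884^1.555 ≈ 112.87 mb.
P_c ≤ 1010 − 112.87 = 897.13, so the highest integer P_c is 897 mb.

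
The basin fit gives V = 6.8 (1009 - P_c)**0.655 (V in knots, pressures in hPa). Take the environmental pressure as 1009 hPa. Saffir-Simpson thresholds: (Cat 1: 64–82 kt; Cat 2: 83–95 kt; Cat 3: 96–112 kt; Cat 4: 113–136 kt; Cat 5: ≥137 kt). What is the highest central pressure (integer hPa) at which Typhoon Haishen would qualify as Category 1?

978 hPa

Category 1 begins at V = 64 kt.
Required ΔP = (64/6.8)^(1/0.655) = 9.412^1.527 ≈ 30.66 hPa.
P_c ≤ 1009 − 30.66 = 978.34, so the highest integer P_c is 978 hPa.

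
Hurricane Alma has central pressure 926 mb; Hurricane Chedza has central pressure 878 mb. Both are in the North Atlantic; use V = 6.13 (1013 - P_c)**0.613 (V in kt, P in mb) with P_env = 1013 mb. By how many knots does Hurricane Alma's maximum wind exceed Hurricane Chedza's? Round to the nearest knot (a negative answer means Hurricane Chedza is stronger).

-29 kt

Hurricane Alma: ΔP = 87; V ≈ 6.13 × 87^0.613 ≈ 94.71 kt.
Hurricane Chedza: ΔP = 135; V ≈ 6.13 × 135^0.613 ≈ 123.98 kt.
Difference ≈ 94.71 − 123.98 = -29.27 → -29 kt.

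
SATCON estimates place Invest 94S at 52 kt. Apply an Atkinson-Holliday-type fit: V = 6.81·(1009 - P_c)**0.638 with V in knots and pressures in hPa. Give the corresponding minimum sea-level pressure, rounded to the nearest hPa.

985 hPa

ΔP = (V / 6.81)^(1/0.638) = (52/6.81)^1.567.
52/6.81 = 7.636; 7.636^1.567 ≈ 24.20 hPa.
P_c = 1009 − 24.20 = 984.80 ≈ 985 hPa.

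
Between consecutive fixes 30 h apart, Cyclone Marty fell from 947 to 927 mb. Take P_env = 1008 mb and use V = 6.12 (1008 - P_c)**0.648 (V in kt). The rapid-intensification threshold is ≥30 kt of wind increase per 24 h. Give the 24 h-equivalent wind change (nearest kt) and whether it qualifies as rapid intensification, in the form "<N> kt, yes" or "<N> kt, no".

V₁: ΔP = 61, V ≈ 6.12 × 61^0.648 ≈ 87.83 kt.
V₂: ΔP = 81, V ≈ 6.12 × 81^0.648 ≈ 105.55 kt.
ΔV over 30 h = 17.72 kt → 24 h equivalent = 17.72 × 24/30 ≈ 14.18 kt.
14 kt < 30 kt ⇒ not rapid intensification.

14 kt, no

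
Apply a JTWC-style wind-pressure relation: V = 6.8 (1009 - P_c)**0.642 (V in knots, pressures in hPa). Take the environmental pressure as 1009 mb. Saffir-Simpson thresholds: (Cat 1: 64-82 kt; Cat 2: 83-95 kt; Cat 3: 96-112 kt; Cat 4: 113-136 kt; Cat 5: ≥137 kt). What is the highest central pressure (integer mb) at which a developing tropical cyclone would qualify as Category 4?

929 mb

Category 4 begins at V = 113 kt.
Required ΔP = (113/6.8)^(1/0.642) = 16.618^1.558 ≈ 79.65 mb.
P_c ≤ 1009 − 79.65 = 929.35, so the highest integer P_c is 929 mb.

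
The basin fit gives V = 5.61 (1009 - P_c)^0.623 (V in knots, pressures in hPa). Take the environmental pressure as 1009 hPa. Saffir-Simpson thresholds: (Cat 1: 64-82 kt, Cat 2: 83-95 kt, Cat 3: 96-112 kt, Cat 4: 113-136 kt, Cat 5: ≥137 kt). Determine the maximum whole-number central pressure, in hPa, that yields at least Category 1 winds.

959 hPa

Category 1 begins at V = 64 kt.
Required ΔP = (64/5.61)^(1/0.623) = 11.408^1.605 ≈ 49.77 hPa.
P_c ≤ 1009 − 49.77 = 959.23, so the highest integer P_c is 959 hPa.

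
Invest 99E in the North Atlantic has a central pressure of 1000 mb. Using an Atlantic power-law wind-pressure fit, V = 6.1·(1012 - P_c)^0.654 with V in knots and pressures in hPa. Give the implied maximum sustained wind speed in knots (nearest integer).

ΔP = 1012 − 1000 = 12 mb.
12^0.654 ≈ 5.079.
V ≈ 6.1 × 5.079 ≈ 31.0 kt.

31 kt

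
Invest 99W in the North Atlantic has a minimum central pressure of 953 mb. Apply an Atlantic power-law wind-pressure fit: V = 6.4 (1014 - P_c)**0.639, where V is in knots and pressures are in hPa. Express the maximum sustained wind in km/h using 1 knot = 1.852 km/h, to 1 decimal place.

163.9 km/h

ΔP = 1014 − 953 = 61 mb.
V ≈ 6.4 × 61^0.639 = 6.4 × 13.830 ≈ 88.513 kt.
88.513 × 1.852 ≈ 163.93 km/h → 163.9 km/h.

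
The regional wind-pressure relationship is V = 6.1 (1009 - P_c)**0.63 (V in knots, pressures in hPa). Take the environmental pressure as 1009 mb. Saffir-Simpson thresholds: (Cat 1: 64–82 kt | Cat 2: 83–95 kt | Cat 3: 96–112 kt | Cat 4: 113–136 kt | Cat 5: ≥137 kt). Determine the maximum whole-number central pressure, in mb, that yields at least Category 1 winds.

Category 1 begins at V = 64 kt.
Required ΔP = (64/6.1)^(1/0.63) = 10.492^1.587 ≈ 41.73 mb.
P_c ≤ 1009 − 41.73 = 967.27, so the highest integer P_c is 967 mb.

967 mb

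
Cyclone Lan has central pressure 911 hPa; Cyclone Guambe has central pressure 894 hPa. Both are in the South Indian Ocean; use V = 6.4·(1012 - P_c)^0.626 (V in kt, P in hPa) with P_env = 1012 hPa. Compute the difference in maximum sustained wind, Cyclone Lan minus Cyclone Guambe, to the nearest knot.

-12 kt

Cyclone Lan: ΔP = 101; V ≈ 6.4 × 101^0.626 ≈ 115.05 kt.
Cyclone Guambe: ΔP = 118; V ≈ 6.4 × 118^0.626 ≈ 126.82 kt.
Difference ≈ 115.05 − 126.82 = -11.77 → -12 kt.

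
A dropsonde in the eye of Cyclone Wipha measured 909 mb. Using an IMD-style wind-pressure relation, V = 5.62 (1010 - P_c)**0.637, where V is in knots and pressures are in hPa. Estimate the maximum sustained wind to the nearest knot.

106 kt

ΔP = 1010 − 909 = 101 mb.
101^0.637 ≈ 18.913.
V ≈ 5.62 × 18.913 ≈ 106.3 kt.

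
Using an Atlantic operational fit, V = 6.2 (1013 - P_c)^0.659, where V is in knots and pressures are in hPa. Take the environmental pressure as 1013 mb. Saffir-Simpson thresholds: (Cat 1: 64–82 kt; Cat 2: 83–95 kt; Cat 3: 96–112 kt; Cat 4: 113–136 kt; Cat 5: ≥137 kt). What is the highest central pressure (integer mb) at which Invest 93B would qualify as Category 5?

Category 5 begins at V = 137 kt.
Required ΔP = (137/6.2)^(1/0.659) = 22.097^1.517 ≈ 109.64 mb.
P_c ≤ 1013 − 109.64 = 903.36, so the highest integer P_c is 903 mb.

903 mb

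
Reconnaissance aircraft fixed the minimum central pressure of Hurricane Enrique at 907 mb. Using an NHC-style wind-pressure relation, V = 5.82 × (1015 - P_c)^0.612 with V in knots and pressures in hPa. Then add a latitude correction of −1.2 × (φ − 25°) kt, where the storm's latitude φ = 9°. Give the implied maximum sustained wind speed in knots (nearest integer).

121 kt

ΔP = 1015 − 907 = 108 mb.
108^0.612 ≈ 17.557.
V ≈ 5.82 × 17.557 ≈ 102.2 kt.
Latitude correction: −1.2 × (9 − 25) = 19.2 kt.
Corrected V ≈ 121.4 kt → 121 kt.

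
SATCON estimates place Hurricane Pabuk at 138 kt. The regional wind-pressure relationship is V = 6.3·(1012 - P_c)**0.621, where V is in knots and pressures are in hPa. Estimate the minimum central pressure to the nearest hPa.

ΔP = (V / 6.3)^(1/0.621) = (138/6.3)^1.610.
138/6.3 = 21.905; 21.905^1.610 ≈ 144.10 hPa.
P_c = 1012 − 144.10 = 867.90 ≈ 868 hPa.

868 hPa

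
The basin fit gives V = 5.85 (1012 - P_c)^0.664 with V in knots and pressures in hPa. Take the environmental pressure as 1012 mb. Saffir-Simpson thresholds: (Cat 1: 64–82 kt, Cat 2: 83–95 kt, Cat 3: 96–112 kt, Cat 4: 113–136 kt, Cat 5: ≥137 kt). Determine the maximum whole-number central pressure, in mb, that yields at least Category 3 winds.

944 mb

Category 3 begins at V = 96 kt.
Required ΔP = (96/5.85)^(1/0.664) = 16.410^1.506 ≈ 67.61 mb.
P_c ≤ 1012 − 67.61 = 944.39, so the highest integer P_c is 944 mb.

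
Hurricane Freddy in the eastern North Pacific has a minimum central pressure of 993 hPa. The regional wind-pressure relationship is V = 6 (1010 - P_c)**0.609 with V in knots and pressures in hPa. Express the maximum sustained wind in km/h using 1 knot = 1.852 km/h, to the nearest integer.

62 km/h

ΔP = 1010 − 993 = 17 hPa.
V ≈ 6 × 17^0.609 = 6 × 5.615 ≈ 33.690 kt.
33.690 × 1.852 ≈ 62.39 km/h → 62 km/h.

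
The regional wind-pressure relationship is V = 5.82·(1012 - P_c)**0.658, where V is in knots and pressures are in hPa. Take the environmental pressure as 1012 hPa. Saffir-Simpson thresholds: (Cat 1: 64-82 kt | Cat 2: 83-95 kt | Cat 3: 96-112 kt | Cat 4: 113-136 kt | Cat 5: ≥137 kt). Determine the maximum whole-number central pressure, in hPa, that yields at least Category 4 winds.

Category 4 begins at V = 113 kt.
Required ΔP = (113/5.82)^(1/0.658) = 19.416^1.520 ≈ 90.72 hPa.
P_c ≤ 1012 − 90.72 = 921.28, so the highest integer P_c is 921 hPa.

921 hPa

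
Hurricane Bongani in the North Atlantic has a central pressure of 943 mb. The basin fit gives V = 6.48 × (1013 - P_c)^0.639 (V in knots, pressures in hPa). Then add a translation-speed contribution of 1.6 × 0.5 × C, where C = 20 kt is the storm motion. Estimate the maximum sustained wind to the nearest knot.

ΔP = 1013 − 943 = 70 mb.
70^0.639 ≈ 15.101.
V ≈ 6.48 × 15.101 ≈ 97.9 kt.
Translation term: 1.6 × 0.5 × 20 = 16 kt.
Corrected V ≈ 113.9 kt → 114 kt.

114 kt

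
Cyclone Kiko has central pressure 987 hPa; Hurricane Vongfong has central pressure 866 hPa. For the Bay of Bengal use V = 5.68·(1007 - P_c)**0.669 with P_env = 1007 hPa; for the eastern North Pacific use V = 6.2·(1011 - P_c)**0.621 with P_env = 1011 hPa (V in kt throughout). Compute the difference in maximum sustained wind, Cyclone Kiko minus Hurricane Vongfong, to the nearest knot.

-94 kt

Cyclone Kiko: ΔP = 20; V ≈ 5.68 × 20^0.669 ≈ 42.14 kt.
Hurricane Vongfong: ΔP = 145; V ≈ 6.2 × 145^0.621 ≈ 136.33 kt.
Difference ≈ 42.14 − 136.33 = -94.19 → -94 kt.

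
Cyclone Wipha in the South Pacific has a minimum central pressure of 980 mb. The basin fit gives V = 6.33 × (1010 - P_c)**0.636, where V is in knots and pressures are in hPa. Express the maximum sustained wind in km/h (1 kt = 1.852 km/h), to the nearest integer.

ΔP = 1010 − 980 = 30 mb.
V ≈ 6.33 × 30^0.636 = 6.33 × 8.699 ≈ 55.062 kt.
55.062 × 1.852 ≈ 101.98 km/h → 102 km/h.

102 km/h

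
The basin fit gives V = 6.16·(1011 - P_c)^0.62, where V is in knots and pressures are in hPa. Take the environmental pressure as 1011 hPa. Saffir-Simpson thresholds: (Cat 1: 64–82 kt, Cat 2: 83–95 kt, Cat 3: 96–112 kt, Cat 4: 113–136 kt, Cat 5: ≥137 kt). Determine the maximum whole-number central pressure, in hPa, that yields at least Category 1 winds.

967 hPa

Category 1 begins at V = 64 kt.
Required ΔP = (64/6.16)^(1/0.62) = 10.390^1.613 ≈ 43.62 hPa.
P_c ≤ 1011 − 43.62 = 967.38, so the highest integer P_c is 967 hPa.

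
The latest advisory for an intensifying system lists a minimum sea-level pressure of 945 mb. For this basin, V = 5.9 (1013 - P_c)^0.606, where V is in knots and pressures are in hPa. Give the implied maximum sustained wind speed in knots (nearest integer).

76 kt

ΔP = 1013 − 945 = 68 mb.
68^0.606 ≈ 12.897.
V ≈ 5.9 × 12.897 ≈ 76.1 kt.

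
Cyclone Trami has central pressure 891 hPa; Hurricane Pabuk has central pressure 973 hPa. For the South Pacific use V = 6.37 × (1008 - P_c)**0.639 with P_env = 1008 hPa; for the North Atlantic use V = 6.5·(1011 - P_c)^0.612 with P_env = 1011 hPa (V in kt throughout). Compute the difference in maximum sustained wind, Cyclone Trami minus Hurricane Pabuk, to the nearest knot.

73 kt

Cyclone Trami: ΔP = 117; V ≈ 6.37 × 117^0.639 ≈ 133.57 kt.
Hurricane Pabuk: ΔP = 38; V ≈ 6.5 × 38^0.612 ≈ 60.22 kt.
Difference ≈ 133.57 − 60.22 = 73.35 → 73 kt.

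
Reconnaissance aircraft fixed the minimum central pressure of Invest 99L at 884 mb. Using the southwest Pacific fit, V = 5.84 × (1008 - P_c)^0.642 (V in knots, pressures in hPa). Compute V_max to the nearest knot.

129 kt

ΔP = 1008 − 884 = 124 mb.
124^0.642 ≈ 22.079.
V ≈ 5.84 × 22.079 ≈ 128.9 kt.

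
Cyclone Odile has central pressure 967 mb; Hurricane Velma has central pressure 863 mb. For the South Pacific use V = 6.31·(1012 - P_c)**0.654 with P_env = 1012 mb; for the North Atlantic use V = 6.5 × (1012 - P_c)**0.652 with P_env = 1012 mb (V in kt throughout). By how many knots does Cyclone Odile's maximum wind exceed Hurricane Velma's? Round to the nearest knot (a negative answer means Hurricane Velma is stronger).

-94 kt

Cyclone Odile: ΔP = 45; V ≈ 6.31 × 45^0.654 ≈ 76.07 kt.
Hurricane Velma: ΔP = 149; V ≈ 6.5 × 149^0.652 ≈ 169.76 kt.
Difference ≈ 76.07 − 169.76 = -93.69 → -94 kt.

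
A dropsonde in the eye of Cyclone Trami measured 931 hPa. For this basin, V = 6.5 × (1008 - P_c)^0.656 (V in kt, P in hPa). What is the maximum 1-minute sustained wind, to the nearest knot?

ΔP = 1008 − 931 = 77 hPa.
77^0.656 ≈ 17.280.
V ≈ 6.5 × 17.280 ≈ 112.3 kt.

112 kt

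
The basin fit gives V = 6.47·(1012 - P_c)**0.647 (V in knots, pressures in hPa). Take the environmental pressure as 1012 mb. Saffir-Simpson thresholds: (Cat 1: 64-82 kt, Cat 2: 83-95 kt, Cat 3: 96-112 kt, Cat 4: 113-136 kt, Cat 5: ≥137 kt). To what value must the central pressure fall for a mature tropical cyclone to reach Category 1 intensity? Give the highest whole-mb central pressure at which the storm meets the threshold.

Category 1 begins at V = 64 kt.
Required ΔP = (64/6.47)^(1/0.647) = 9.892^1.546 ≈ 34.54 mb.
P_c ≤ 1012 − 34.54 = 977.46, so the highest integer P_c is 977 mb.

977 mb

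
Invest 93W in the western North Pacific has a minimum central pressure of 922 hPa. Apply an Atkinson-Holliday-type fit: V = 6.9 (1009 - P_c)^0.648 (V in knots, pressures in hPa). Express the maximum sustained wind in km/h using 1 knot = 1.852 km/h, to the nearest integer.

231 km/h

ΔP = 1009 − 922 = 87 hPa.
V ≈ 6.9 × 87^0.648 = 6.9 × 18.064 ≈ 124.640 kt.
124.640 × 1.852 ≈ 230.83 km/h → 231 km/h.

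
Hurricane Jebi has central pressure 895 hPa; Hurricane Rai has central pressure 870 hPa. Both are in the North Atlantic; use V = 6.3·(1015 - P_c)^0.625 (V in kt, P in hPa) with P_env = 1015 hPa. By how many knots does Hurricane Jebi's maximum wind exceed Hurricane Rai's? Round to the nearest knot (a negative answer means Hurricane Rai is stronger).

-16 kt

Hurricane Jebi: ΔP = 120; V ≈ 6.3 × 120^0.625 ≈ 125.55 kt.
Hurricane Rai: ΔP = 145; V ≈ 6.3 × 145^0.625 ≈ 141.32 kt.
Difference ≈ 125.55 − 141.32 = -15.77 → -16 kt.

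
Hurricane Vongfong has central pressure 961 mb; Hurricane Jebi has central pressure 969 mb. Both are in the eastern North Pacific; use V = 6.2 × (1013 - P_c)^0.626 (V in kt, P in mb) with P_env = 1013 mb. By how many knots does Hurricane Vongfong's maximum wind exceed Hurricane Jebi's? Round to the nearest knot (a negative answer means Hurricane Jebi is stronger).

7 kt

Hurricane Vongfong: ΔP = 52; V ≈ 6.2 × 52^0.626 ≈ 73.55 kt.
Hurricane Jebi: ΔP = 44; V ≈ 6.2 × 44^0.626 ≈ 66.25 kt.
Difference ≈ 73.55 − 66.25 = 7.30 → 7 kt.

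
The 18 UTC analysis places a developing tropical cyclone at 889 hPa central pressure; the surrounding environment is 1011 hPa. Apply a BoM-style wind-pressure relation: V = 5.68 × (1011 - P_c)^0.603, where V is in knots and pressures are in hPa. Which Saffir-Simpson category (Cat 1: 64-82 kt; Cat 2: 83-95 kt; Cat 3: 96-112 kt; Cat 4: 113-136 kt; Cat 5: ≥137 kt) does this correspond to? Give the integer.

ΔP = 1011 − 889 = 122 hPa.
V ≈ 5.68 × 122^0.603 = 5.68 × 18.12 ≈ 103 kt.
103 kt falls in the Category 3 band.

3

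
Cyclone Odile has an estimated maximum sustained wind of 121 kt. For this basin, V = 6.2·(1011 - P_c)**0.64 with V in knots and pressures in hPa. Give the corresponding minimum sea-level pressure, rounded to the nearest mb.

ΔP = (V / 6.2)^(1/0.64) = (121/6.2)^1.562.
121/6.2 = 19.516; 19.516^1.562 ≈ 103.81 mb.
P_c = 1011 − 103.81 = 907.19 ≈ 907 mb.

907 mb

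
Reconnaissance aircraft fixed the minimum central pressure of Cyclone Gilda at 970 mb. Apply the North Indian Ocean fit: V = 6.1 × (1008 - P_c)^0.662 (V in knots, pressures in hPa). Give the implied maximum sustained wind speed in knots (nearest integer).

ΔP = 1008 − 970 = 38 mb.
38^0.662 ≈ 11.113.
V ≈ 6.1 × 11.113 ≈ 67.8 kt.

68 kt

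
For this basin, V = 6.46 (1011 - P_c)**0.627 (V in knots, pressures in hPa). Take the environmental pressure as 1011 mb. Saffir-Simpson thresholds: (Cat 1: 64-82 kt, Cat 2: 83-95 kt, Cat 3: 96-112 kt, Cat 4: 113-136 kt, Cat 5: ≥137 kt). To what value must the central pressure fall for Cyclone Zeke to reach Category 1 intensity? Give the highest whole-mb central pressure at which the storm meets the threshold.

972 mb

Category 1 begins at V = 64 kt.
Required ΔP = (64/6.46)^(1/0.627) = 9.907^1.595 ≈ 38.76 mb.
P_c ≤ 1011 − 38.76 = 972.24, so the highest integer P_c is 972 mb.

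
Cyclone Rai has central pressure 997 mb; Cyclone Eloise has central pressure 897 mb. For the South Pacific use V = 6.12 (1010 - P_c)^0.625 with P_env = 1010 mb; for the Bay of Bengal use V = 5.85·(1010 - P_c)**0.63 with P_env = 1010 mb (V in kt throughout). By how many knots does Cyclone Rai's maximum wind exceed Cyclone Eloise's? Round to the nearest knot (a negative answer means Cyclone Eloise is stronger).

Cyclone Rai: ΔP = 13; V ≈ 6.12 × 13^0.625 ≈ 30.41 kt.
Cyclone Eloise: ΔP = 113; V ≈ 5.85 × 113^0.63 ≈ 114.97 kt.
Difference ≈ 30.41 − 114.97 = -84.56 → -85 kt.

-85 kt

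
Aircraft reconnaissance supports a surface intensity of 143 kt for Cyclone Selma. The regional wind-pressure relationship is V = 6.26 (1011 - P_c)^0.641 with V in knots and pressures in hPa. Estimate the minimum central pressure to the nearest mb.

ΔP = (V / 6.26)^(1/0.641) = (143/6.26)^1.560.
143/6.26 = 22.843; 22.843^1.560 ≈ 131.75 mb.
P_c = 1011 − 131.75 = 879.25 ≈ 879 mb.

879 mb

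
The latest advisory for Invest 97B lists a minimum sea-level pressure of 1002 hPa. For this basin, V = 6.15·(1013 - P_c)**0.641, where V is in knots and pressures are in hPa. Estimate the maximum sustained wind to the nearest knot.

ΔP = 1013 − 1002 = 11 hPa.
11^0.641 ≈ 4.651.
V ≈ 6.15 × 4.651 ≈ 28.6 kt.

29 kt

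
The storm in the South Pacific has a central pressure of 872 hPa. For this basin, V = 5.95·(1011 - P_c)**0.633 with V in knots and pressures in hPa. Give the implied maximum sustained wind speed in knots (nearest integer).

ΔP = 1011 − 872 = 139 hPa.
139^0.633 ≈ 22.726.
V ≈ 5.95 × 22.726 ≈ 135.2 kt.

135 kt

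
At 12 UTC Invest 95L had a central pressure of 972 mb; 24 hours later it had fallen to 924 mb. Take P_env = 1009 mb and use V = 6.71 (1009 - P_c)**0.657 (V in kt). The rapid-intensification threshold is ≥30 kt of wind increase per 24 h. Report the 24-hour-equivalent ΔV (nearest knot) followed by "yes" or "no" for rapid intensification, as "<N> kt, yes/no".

52 kt, yes

V₁: ΔP = 37, V ≈ 6.71 × 37^0.657 ≈ 71.95 kt.
V₂: ΔP = 85, V ≈ 6.71 × 85^0.657 ≈ 124.27 kt.
ΔV over 24 h = 52.32 kt → 24 h equivalent = 52.32 × 24/24 ≈ 52.32 kt.
52 kt ≥ 30 kt ⇒ rapid intensification.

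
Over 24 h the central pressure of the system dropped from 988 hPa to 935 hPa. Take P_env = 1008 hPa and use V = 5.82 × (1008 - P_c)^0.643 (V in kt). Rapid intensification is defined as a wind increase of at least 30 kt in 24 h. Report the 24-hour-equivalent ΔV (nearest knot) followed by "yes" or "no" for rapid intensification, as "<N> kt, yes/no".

V₁: ΔP = 20, V ≈ 5.82 × 20^0.643 ≈ 39.95 kt.
V₂: ΔP = 73, V ≈ 5.82 × 73^0.643 ≈ 91.84 kt.
ΔV over 24 h = 51.89 kt → 24 h equivalent = 51.89 × 24/24 ≈ 51.89 kt.
52 kt ≥ 30 kt ⇒ rapid intensification.

52 kt, yes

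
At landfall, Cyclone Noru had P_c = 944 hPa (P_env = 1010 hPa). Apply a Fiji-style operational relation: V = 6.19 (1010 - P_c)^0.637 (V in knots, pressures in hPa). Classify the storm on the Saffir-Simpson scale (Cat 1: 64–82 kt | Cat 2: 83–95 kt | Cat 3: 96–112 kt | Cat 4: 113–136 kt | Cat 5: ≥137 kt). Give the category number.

2

ΔP = 1010 − 944 = 66 hPa.
V ≈ 6.19 × 66^0.637 = 6.19 × 14.42 ≈ 89 kt.
89 kt falls in the Category 2 band.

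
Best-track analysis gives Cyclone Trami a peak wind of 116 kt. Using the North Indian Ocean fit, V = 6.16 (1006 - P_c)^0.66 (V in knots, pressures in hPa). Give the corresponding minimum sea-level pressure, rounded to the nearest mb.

ΔP = (V / 6.16)^(1/0.66) = (116/6.16)^1.515.
116/6.16 = 18.831; 18.831^1.515 ≈ 85.43 mb.
P_c = 1006 − 85.43 = 920.57 ≈ 921 mb.

921 mb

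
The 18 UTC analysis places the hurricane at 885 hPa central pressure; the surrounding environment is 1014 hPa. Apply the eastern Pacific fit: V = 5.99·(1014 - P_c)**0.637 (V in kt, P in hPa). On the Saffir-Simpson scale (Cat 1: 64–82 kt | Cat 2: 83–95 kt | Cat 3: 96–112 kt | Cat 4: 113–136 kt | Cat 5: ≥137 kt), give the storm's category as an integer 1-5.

4

ΔP = 1014 − 885 = 129 hPa.
V ≈ 5.99 × 129^0.637 = 5.99 × 22.10 ≈ 132 kt.
132 kt falls in the Category 4 band.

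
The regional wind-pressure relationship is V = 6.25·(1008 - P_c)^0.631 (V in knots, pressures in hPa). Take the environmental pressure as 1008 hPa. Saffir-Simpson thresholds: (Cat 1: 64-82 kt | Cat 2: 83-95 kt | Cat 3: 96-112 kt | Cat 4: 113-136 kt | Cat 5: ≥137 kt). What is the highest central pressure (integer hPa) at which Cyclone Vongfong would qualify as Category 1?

968 hPa

Category 1 begins at V = 64 kt.
Required ΔP = (64/6.25)^(1/0.631) = 10.240^1.585 ≈ 39.91 hPa.
P_c ≤ 1008 − 39.91 = 968.09, so the highest integer P_c is 968 hPa.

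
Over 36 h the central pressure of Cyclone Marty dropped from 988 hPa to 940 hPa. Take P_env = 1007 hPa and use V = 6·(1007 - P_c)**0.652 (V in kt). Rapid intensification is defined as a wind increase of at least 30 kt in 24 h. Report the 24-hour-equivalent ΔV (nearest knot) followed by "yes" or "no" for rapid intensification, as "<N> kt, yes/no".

V₁: ΔP = 19, V ≈ 6 × 19^0.652 ≈ 40.92 kt.
V₂: ΔP = 67, V ≈ 6 × 67^0.652 ≈ 93.06 kt.
ΔV over 36 h = 52.14 kt → 24 h equivalent = 52.14 × 24/36 ≈ 34.76 kt.
35 kt ≥ 30 kt ⇒ rapid intensification.

35 kt, yes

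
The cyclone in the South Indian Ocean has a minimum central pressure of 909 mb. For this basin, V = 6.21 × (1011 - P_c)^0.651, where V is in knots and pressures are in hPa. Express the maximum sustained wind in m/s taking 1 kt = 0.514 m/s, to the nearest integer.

ΔP = 1011 − 909 = 102 mb.
V ≈ 6.21 × 102^0.651 = 6.21 × 20.305 ≈ 126.093 kt.
126.093 × 0.514 ≈ 64.81 m/s → 65 m/s.

65 m/s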